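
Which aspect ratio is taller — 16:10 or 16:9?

16:10 = 1.6 and 16:9 = 1.778; 1.778 > 1.6. The smaller width-to-height ratio is the taller frame.

16:10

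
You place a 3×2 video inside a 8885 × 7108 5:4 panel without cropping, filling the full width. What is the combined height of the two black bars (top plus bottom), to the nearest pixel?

The video is 8885 × 2/3 ≈ 5923.33 px tall.
Black = 7108 − 5923.33 = 1184.67 px.

1185 px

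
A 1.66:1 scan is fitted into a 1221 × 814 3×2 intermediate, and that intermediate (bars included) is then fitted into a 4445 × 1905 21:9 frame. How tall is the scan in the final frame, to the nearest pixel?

1721 px

First fit — 1.66:1 into 1221×814 spans the width: 1221.00 × 735.54.
3×2 in 4445×1905: fills the height, so the intermediate becomes 2857.50 × 1905.00 — a scale of ×2.3403.
So the scan's height is 735.54 × 2.3403 ≈ 1721.39.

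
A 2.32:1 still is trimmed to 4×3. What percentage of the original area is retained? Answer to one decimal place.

57.5%

Going from 2.32:1 to 4×3 means cutting width while keeping height.
Area ratio = (1.333)/(2.320) = 57.47% retained.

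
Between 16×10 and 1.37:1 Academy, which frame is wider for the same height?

16×10 = 1.6 and 1.37; 1.6 > 1.37.

16×10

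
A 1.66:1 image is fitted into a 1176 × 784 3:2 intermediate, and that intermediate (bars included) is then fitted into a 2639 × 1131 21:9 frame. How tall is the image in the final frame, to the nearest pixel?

1022 px

Inside the 1176×784 canvas the image is width-limited at 1176.00 × 708.43.
The 3:2 canvas is height-limited in 2639×1131, giving 1696.50 × 1131.00; scale factor 1.4426.
Applying the same ×1.4426: 708.43 → 1021.99.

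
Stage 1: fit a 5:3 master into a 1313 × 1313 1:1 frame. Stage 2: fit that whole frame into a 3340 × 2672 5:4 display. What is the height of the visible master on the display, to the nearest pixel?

First fit — 5:3 into 1313×1313 spans the width: 1313.00 × 787.80.
Second fit — the 1:1 canvas into 3340×2672 spans the height: 2672.00 × 2672.00 (×2.0350 from 1313×1313).
Applying the same ×2.0350: 787.80 → 1603.20.

1603 px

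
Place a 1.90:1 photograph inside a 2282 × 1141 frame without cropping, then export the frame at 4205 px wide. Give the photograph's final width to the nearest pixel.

3995 px

At 2282×1141 the photograph is height-limited, so width = 1141 × 1.900 ≈ 2167.90 px.
Scaling 2282 → 4205 is ×1.8427, so the width becomes 2167.90 × 1.8427 ≈ 3994.75 px.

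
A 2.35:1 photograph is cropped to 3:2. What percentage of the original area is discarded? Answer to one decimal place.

Going from 2.35:1 to 3:2 means cutting width while keeping height.
Fraction kept = (1.500)/(2.350) ≈ 63.83%, so 36.17% is lost.

36.2%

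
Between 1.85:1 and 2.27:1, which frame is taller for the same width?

1.85 and 2.27; 2.27 > 1.85. The smaller width-to-height ratio is the taller frame.

1.85:1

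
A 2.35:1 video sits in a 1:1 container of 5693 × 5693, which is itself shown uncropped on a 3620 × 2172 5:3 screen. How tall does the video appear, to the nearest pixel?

924 px

2.35:1 in 5693×5693: fills the width, so the video is 5693.00 × 2422.55.
Second fit — the 1:1 canvas into 3620×2172 spans the height: 2172.00 × 2172.00 (×0.3815 from 5693×5693).
The video scales with it: height 2422.55 × 0.3815 ≈ 924.26.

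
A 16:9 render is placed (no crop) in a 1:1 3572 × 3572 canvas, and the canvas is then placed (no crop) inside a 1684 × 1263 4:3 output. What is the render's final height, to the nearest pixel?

710 px

First fit — 16:9 into 3572×3572 spans the width: 3572.00 × 2009.25.
Second fit — the 1:1 canvas into 1684×1263 spans the height: 1263.00 × 1263.00 (×0.3536 from 3572×3572).
So the render's height is 2009.25 × 0.3536 ≈ 710.44.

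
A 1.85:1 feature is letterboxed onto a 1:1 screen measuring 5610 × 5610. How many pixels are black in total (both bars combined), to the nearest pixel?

14460154 pixels

Since 1.850 > 1.000, the feature is width-limited.
That makes the image 3032.4324 px tall (5610 / 1.850).
Black = 5610 − 3032.4324 = 2577.5676 px.
Across the 5610-px span: 2577.5676 × 5610 ≈ 14460154 px.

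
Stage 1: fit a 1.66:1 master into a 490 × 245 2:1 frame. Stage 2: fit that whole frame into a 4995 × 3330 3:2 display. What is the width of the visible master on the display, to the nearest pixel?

1.66:1 in 490×245: fills the height, so the master is 406.70 × 245.00.
2:1 in 4995×3330: fills the width, so the intermediate becomes 4995.00 × 2497.50 — a scale of ×10.1939.
The master scales with it: width 406.70 × 10.1939 ≈ 4145.85.

4146 px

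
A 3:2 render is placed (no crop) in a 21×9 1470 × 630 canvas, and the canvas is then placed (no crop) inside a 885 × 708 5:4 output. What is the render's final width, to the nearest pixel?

569 px

First fit — 3:2 into 1470×630 spans the height: 945.00 × 630.00.
21×9 in 885×708: fills the width, so the intermediate becomes 885.00 × 379.29 — a scale of ×0.6020.
The render scales with it: width 945.00 × 0.6020 ≈ 568.93.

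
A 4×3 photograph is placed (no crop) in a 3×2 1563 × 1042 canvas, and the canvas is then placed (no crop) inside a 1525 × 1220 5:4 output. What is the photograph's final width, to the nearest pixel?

1356 px

4×3 in 1563×1042: fills the height, so the photograph is 1389.33 × 1042.00.
The 3×2 canvas is width-limited in 1525×1220, giving 1525.00 × 1016.67; scale factor 0.9757.
The photograph scales with it: width 1389.33 × 0.9757 ≈ 1355.56.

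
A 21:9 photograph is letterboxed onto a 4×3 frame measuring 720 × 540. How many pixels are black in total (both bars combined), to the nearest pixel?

166629 pixels

21:9 (2.333) > 4×3 (1.333), so the photograph fills the width.
The photograph is 720 × 9/21 ≈ 308.5714 px tall.
Leftover height: 540 − 308.5714 = 231.4286 px.
That's 231.4286 × 720 ≈ 166629 black pixels.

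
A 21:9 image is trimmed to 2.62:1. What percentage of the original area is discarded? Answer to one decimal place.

10.9%

The width stays; only height is cut (since 2.62:1 is wider than 21:9).
Area ratio = (2.333)/(2.620) = 89.06%; the remaining 10.94% is cropped out.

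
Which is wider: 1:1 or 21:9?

21:9

1 and 21:9 = 2.333; 2.333 > 1.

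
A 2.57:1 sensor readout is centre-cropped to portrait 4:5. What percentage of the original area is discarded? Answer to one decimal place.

The height stays; only width is cut (since portrait 4:5 is narrower than 2.57:1).
(0.800)/(2.570) ≈ 0.311 of the area survives, leaving 68.87% discarded.

68.9%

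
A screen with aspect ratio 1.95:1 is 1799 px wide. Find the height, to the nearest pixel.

Height = 1799 / 1.950 = 922.56.

923 px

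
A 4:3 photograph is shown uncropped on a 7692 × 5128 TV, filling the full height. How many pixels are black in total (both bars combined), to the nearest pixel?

That makes the image 6837.3333 px wide (5128 × 4/3).
Black = 7692 − 6837.3333 = 854.6667 px.
Bar area = 854.6667 × 5128 ≈ 4382731 px.

4382731 pixels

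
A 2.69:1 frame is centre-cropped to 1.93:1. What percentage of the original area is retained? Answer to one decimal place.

1.93:1 is narrower than 2.69:1, so the crop keeps the full height and trims the width.
(1.930)/(2.690) ≈ 0.717 of the area survives.

71.7%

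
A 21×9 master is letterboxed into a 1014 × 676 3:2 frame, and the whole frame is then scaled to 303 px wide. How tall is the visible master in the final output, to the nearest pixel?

130 px

At 1014×676 the master is width-limited, so height = 1014 × 9/21 ≈ 434.57 px.
Resizing to 303 px wide multiplies everything by 0.2988: 434.57 → 129.86 px.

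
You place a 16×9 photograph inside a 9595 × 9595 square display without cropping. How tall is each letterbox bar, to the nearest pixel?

2099 px

16×9 is wider than square, so it spans the full width.
The photograph is 9595 × 9/16 ≈ 5397.19 px tall.
Leftover height: 9595 − 5397.19 = 4197.81 px → 2098.91 each side.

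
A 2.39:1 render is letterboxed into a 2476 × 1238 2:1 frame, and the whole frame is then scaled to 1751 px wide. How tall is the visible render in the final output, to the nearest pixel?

In the 2476×1238 frame the render fills the width: height = 2476 / 2.390 ≈ 1035.98 px.
Resizing to 1751 px wide multiplies everything by 0.7072: 1035.98 → 732.64 px.

733 px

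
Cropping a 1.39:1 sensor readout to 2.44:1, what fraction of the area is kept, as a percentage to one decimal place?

57.0%

Going from 1.39:1 to 2.44:1 means cutting height while keeping width.
Area ratio = (1.390)/(2.440) = 56.97% retained.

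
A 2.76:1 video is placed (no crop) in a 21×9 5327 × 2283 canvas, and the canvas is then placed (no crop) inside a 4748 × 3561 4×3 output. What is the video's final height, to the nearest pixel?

1720 px

2.76:1 in 5327×2283: fills the width, so the video is 5327.00 × 1930.07.
Second fit — the 21×9 canvas into 4748×3561 spans the width: 4748.00 × 2034.86 (×0.8913 from 5327×2283).
Applying the same ×0.8913: 1930.07 → 1720.29.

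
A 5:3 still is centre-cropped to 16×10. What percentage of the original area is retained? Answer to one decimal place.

96.0%

The height stays; only width is cut (since 16×10 is narrower than 5:3).
Area ratio = (1.600)/(1.667) = 96.00% retained.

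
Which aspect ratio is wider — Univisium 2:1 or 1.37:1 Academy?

Univisium 2:1 = 2 and 1.37; 2 > 1.37.

Univisium 2:1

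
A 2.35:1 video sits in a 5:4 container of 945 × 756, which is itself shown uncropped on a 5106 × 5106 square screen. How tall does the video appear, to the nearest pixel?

2.35:1 in 945×756: fills the width, so the video is 945.00 × 402.13.
5:4 in 5106×5106: fills the width, so the intermediate becomes 5106.00 × 4084.80 — a scale of ×5.4032.
The video scales with it: height 402.13 × 5.4032 ≈ 2172.77.

2173 px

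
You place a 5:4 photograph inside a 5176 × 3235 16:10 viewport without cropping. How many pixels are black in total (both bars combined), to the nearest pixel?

5:4 is narrower than 16:10, so it spans the full height.
That makes the image 4043.7500 px wide (3235 × 5/4).
Black = 5176 − 4043.7500 = 1132.2500 px.
Bar area = 1132.2500 × 3235 ≈ 3662829 px.

3662829 pixels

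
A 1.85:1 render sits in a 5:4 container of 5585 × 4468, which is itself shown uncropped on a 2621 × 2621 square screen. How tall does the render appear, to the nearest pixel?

1417 px

First fit — 1.85:1 into 5585×4468 spans the width: 5585.00 × 3018.92.
Second fit — the 5:4 canvas into 2621×2621 spans the width: 2621.00 × 2096.80 (×0.4693 from 5585×4468).
So the render's height is 3018.92 × 0.4693 ≈ 1416.76.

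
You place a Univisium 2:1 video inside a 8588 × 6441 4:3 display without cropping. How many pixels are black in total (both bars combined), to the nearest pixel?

Univisium 2:1 is wider than 4:3, so it spans the full width.
Content height = 8588 × 1/2 ≈ 4294.0000 px.
Black = 6441 − 4294.0000 = 2147.0000 px.
Bar area = 2147.0000 × 8588 ≈ 18438436 px.

18438436 pixels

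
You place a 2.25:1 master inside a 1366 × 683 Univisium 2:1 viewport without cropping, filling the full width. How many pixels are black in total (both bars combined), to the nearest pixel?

That makes the image 607.1111 px tall (1366 / 2.250).
Black = 683 − 607.1111 = 75.8889 px.
That's 75.8889 × 1366 ≈ 103664 black pixels.

103664 pixels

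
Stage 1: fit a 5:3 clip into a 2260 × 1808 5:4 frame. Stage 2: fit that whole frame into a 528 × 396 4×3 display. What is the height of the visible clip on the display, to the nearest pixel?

297 px

5:3 in 2260×1808: fills the width, so the clip is 2260.00 × 1356.00.
5:4 in 528×396: fills the height, so the intermediate becomes 495.00 × 396.00 — a scale of ×0.2190.
So the clip's height is 1356.00 × 0.2190 ≈ 297.00.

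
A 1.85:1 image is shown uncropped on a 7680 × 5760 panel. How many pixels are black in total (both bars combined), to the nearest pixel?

Since 1.850 > 1.333, the image is width-limited.
The image is 7680 / 1.850 ≈ 4151.3514 px tall.
Leftover height: 5760 − 4151.3514 = 1608.6486 px.
Across the 7680-px span: 1608.6486 × 7680 ≈ 12354422 px.

12354422 pixels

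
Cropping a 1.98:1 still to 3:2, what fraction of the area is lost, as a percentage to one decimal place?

Going from 1.98:1 to 3:2 means cutting width while keeping height.
Area ratio = (1.500)/(1.980) = 75.76%; the remaining 24.24% is cropped out.

24.2%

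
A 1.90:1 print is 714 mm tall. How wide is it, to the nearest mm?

Width = 714 × 1.900 = 1356.60.

1357 mm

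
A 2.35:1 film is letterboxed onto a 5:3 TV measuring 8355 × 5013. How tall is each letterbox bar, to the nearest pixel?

729 px

2.35:1 is wider than 5:3, so it spans the full width.
That makes the image 3555.32 px tall (8355 / 2.350).
Black = 5013 − 3555.32 = 1457.68 px, or 728.84 per bar.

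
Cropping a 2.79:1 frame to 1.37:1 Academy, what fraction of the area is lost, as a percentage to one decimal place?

50.9%

The height stays; only width is cut (since 1.37:1 Academy is narrower than 2.79:1).
Area ratio = (1.370)/(2.790) = 49.10%; the remaining 50.90% is cropped out.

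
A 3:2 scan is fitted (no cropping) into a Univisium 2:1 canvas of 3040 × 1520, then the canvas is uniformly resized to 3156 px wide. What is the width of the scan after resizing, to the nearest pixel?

Fitted into 3040×1520, the scan spans the height; its width is 1520 × 3/2 ≈ 2280.00 px.
Resizing to 3156 px wide multiplies everything by 1.0382: 2280.00 → 2367.00 px.

2367 px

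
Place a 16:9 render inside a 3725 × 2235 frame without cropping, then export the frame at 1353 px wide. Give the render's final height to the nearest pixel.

In the 3725×2235 frame the render fills the width: height = 3725 × 9/16 ≈ 2095.31 px.
Resizing to 1353 px wide multiplies everything by 0.3632: 2095.31 → 761.06 px.

761 px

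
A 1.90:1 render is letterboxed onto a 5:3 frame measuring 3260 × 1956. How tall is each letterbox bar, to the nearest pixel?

Since 1.900 > 1.667, the render is width-limited.
That makes the image 1715.79 px tall (3260 / 1.900).
Leftover height: 1956 − 1715.79 = 240.21 px → 120.11 each side.

120 px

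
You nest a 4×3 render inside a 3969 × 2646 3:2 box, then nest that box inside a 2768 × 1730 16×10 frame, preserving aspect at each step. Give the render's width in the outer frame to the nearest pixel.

2307 px

Inside the 3969×2646 canvas the render is height-limited at 3528.00 × 2646.00.
The 3:2 canvas is height-limited in 2768×1730, giving 2595.00 × 1730.00; scale factor 0.6538.
The render scales with it: width 3528.00 × 0.6538 ≈ 2306.67.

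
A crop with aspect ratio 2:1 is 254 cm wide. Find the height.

Height = 254 / 2 × 1 = 127.

127 cm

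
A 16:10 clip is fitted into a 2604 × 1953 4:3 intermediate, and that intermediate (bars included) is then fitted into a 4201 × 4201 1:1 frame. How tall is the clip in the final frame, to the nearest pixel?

Inside the 2604×1953 canvas the clip is width-limited at 2604.00 × 1627.50.
The 4:3 canvas is width-limited in 4201×4201, giving 4201.00 × 3150.75; scale factor 1.6133.
So the clip's height is 1627.50 × 1.6133 ≈ 2625.62.

2626 px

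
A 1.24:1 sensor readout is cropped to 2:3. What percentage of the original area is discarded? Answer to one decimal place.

The height stays; only width is cut (since 2:3 is narrower than 1.24:1).
Area ratio = (0.667)/(1.240) = 53.76%; the remaining 46.24% is cropped out.

46.2%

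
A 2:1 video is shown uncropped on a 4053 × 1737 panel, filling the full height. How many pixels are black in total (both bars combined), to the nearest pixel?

That makes the image 3474.0000 px wide (1737 × 2/1).
Leftover width: 4053 − 3474.0000 = 579.0000 px.
Across the 1737-px span: 579.0000 × 1737 ≈ 1005723 px.

1005723 pixels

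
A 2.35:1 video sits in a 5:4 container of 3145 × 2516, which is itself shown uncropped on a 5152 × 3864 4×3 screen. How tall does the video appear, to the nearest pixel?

2055 px

First fit — 2.35:1 into 3145×2516 spans the width: 3145.00 × 1338.30.
5:4 in 5152×3864: fills the height, so the intermediate becomes 4830.00 × 3864.00 — a scale of ×1.5358.
The video scales with it: height 1338.30 × 1.5358 ≈ 2055.32.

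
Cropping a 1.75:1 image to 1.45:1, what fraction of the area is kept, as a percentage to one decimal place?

The height stays; only width is cut (since 1.45:1 is narrower than 1.75:1).
(1.450)/(1.750) ≈ 0.829 of the area survives.

82.9%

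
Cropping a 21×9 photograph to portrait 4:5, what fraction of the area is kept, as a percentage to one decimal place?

34.3%

Going from 21×9 to portrait 4:5 means cutting width while keeping height.
Area ratio = (0.800)/(2.333) = 34.29% retained.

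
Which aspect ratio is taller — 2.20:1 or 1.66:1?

1.66:1

2.2 and 1.66; 2.2 > 1.66. The smaller width-to-height ratio is the taller frame.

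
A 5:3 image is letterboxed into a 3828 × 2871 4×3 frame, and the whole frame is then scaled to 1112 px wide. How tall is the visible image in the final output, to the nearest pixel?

667 px

At 3828×2871 the image is width-limited, so height = 3828 × 3/5 ≈ 2296.80 px.
Resizing to 1112 px wide multiplies everything by 0.2905: 2296.80 → 667.20 px.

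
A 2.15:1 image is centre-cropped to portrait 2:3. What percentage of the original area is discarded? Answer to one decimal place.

The height stays; only width is cut (since portrait 2:3 is narrower than 2.15:1).
(0.667)/(2.150) ≈ 0.310 of the area survives, leaving 68.99% discarded.

69.0%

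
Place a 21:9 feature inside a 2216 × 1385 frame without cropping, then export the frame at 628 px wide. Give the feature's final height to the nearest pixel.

At 2216×1385 the feature is width-limited, so height = 2216 × 9/21 ≈ 949.71 px.
The frame scales by 628/2216 = 0.2834; 949.71 × 0.2834 ≈ 269.14 px.

269 px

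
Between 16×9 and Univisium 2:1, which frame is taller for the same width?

16×9 = 1.778 and Univisium 2:1 = 2; 2 > 1.778. The smaller width-to-height ratio is the taller frame.

16×9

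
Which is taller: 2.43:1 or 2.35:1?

2.35:1

2.43 and 2.35; 2.43 > 2.35. The smaller width-to-height ratio is the taller frame.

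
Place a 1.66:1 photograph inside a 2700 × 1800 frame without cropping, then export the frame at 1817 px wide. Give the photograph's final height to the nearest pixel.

1095 px

At 2700×1800 the photograph is width-limited, so height = 2700 / 1.660 ≈ 1626.51 px.
The frame scales by 1817/2700 = 0.6730; 1626.51 × 0.6730 ≈ 1094.58 px.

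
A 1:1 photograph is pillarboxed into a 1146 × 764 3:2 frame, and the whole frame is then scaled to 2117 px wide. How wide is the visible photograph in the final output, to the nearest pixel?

1411 px

In the 1146×764 frame the photograph fills the height: width = 764 × 1/1 ≈ 764.00 px.
The frame scales by 2117/1146 = 1.8473; 764.00 × 1.8473 ≈ 1411.33 px.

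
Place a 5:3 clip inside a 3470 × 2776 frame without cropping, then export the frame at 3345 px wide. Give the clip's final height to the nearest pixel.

2007 px

Fitted into 3470×2776, the clip spans the width; its height is 3470 × 3/5 ≈ 2082.00 px.
Resizing to 3345 px wide multiplies everything by 0.9640: 2082.00 → 2007.00 px.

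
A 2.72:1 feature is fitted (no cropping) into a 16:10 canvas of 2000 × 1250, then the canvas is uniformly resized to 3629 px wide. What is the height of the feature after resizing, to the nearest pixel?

Fitted into 2000×1250, the feature spans the width; its height is 2000 / 2.720 ≈ 735.29 px.
The frame scales by 3629/2000 = 1.8145; 735.29 × 1.8145 ≈ 1334.19 px.

1334 px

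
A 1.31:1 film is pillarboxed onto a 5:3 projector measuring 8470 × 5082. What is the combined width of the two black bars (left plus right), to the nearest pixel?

1813 px

Since 1.310 < 1.667, the film is height-limited.
Content width = 5082 × 1.310 ≈ 6657.42 px.
8470 − 6657.42 = 1812.58 px of bars.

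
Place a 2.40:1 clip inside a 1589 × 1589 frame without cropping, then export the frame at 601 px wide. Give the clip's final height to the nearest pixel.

250 px

In the 1589×1589 frame the clip fills the width: height = 1589 / 2.400 ≈ 662.08 px.
Resizing to 601 px wide multiplies everything by 0.3782: 662.08 → 250.42 px.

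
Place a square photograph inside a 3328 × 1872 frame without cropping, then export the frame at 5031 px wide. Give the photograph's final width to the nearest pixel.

2830 px

Fitted into 3328×1872, the photograph spans the height; its width is 1872 × 1/1 ≈ 1872.00 px.
Resizing to 5031 px wide multiplies everything by 1.5117: 1872.00 → 2829.94 px.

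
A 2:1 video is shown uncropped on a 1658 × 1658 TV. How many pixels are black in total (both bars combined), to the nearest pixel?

1374482 pixels

2:1 (2.000) > square (1.000), so the video fills the width.
The video is 1658 × 1/2 ≈ 829.0000 px tall.
Leftover height: 1658 − 829.0000 = 829.0000 px.
Across the 1658-px span: 829.0000 × 1658 ≈ 1374482 px.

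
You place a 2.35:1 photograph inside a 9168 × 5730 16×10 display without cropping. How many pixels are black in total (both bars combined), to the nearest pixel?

16765736 pixels

Since 2.350 > 1.600, the photograph is width-limited.
Content height = 9168 / 2.350 ≈ 3901.2766 px.
Leftover height: 5730 − 3901.2766 = 1828.7234 px.
That's 1828.7234 × 9168 ≈ 16765736 black pixels.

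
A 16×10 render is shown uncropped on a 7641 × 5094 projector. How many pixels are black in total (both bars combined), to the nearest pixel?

Since 1.600 > 1.500, the render is width-limited.
The render is 7641 × 10/16 ≈ 4775.6250 px tall.
5094 − 4775.6250 = 318.3750 px of bars.
Across the 7641-px span: 318.3750 × 7641 ≈ 2432703 px.

2432703 pixels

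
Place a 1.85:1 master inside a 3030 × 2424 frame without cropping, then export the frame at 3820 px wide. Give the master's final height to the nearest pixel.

At 3030×2424 the master is width-limited, so height = 3030 / 1.850 ≈ 1637.84 px.
Scaling 3030 → 3820 is ×1.2607, so the height becomes 1637.84 × 1.2607 ≈ 2064.86 px.

2065 px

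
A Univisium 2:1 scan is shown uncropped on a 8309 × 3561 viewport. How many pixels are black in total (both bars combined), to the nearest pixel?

4226907 pixels

Since 2.000 < 2.333, the scan is height-limited.
Content width = 3561 × 2/1 ≈ 7122.0000 px.
Leftover width: 8309 − 7122.0000 = 1187.0000 px.
Across the 3561-px span: 1187.0000 × 3561 ≈ 4226907 px.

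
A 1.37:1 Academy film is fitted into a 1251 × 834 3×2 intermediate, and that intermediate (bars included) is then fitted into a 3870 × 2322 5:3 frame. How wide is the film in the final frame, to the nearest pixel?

3181 px

First fit — 1.37:1 Academy into 1251×834 spans the height: 1142.58 × 834.00.
3×2 in 3870×2322: fills the height, so the intermediate becomes 3483.00 × 2322.00 — a scale of ×2.7842.
So the film's width is 1142.58 × 2.7842 ≈ 3181.14.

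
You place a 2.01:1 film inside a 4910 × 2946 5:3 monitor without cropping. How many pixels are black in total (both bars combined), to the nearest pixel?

Since 2.010 > 1.667, the film is width-limited.
Content height = 4910 / 2.010 ≈ 2442.7861 px.
Leftover height: 2946 − 2442.7861 = 503.2139 px.
Bar area = 503.2139 × 4910 ≈ 2470780 px.

2470780 pixels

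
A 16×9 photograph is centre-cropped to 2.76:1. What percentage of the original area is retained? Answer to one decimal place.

2.76:1 is wider than 16×9, so the crop keeps the full width and trims the height.
Fraction kept = (1.778)/(2.760) ≈ 64.41%.

64.4%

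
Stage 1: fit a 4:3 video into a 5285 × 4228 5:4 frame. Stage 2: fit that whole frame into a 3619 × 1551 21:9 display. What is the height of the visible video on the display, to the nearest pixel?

1454 px

Inside the 5285×4228 canvas the video is width-limited at 5285.00 × 3963.75.
The 5:4 canvas is height-limited in 3619×1551, giving 1938.75 × 1551.00; scale factor 0.3668.
So the video's height is 3963.75 × 0.3668 ≈ 1454.06.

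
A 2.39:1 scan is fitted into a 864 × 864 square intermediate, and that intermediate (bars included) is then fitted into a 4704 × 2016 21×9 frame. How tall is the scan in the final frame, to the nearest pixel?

844 px

First fit — 2.39:1 into 864×864 spans the width: 864.00 × 361.51.
square in 4704×2016: fills the height, so the intermediate becomes 2016.00 × 2016.00 — a scale of ×2.3333.
Applying the same ×2.3333: 361.51 → 843.51.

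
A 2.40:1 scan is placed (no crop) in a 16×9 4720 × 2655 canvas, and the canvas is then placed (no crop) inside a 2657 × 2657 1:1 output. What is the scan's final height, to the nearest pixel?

1107 px

Inside the 4720×2655 canvas the scan is width-limited at 4720.00 × 1966.67.
Second fit — the 16×9 canvas into 2657×2657 spans the width: 2657.00 × 1494.56 (×0.5629 from 4720×2655).
Applying the same ×0.5629: 1966.67 → 1107.08.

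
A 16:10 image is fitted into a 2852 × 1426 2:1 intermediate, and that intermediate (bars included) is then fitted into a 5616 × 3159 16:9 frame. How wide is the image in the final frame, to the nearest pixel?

Inside the 2852×1426 canvas the image is height-limited at 2281.60 × 1426.00.
Second fit — the 2:1 canvas into 5616×3159 spans the width: 5616.00 × 2808.00 (×1.9691 from 2852×1426).
Applying the same ×1.9691: 2281.60 → 4492.80.

4493 px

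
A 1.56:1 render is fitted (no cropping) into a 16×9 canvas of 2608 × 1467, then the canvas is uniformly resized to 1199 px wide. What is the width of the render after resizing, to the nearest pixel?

1052 px

At 2608×1467 the render is height-limited, so width = 1467 × 1.560 ≈ 2288.52 px.
Scaling 2608 → 1199 is ×0.4597, so the width becomes 2288.52 × 0.4597 ≈ 1052.12 px.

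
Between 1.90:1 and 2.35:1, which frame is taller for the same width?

1.90:1

1.9 and 2.35; 2.35 > 1.9. The smaller width-to-height ratio is the taller frame.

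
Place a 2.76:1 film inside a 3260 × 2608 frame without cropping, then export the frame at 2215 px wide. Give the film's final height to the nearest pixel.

In the 3260×2608 frame the film fills the width: height = 3260 / 2.760 ≈ 1181.16 px.
The frame scales by 2215/3260 = 0.6794; 1181.16 × 0.6794 ≈ 802.54 px.

803 px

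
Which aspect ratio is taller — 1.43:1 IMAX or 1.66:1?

1.43 and 1.66; 1.66 > 1.43. The smaller width-to-height ratio is the taller frame.

1.43:1 IMAX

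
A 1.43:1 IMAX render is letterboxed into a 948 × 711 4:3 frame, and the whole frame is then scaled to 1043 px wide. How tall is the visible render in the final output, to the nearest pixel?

729 px

At 948×711 the render is width-limited, so height = 948 / 1.430 ≈ 662.94 px.
Resizing to 1043 px wide multiplies everything by 1.1002: 662.94 → 729.37 px.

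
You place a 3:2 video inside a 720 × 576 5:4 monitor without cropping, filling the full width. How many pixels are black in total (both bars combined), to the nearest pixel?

69120 pixels

That makes the image 480.0000 px tall (720 × 2/3).
Leftover height: 576 − 480.0000 = 96.0000 px.
Across the 720-px span: 96.0000 × 720 ≈ 69120 px.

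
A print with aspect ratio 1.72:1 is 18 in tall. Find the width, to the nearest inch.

Width = 18 × 1.720 = 30.96.

31 in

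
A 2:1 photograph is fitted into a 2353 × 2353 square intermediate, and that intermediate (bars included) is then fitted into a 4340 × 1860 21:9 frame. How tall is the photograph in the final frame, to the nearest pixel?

Inside the 2353×2353 canvas the photograph is width-limited at 2353.00 × 1176.50.
Second fit — the square canvas into 4340×1860 spans the height: 1860.00 × 1860.00 (×0.7905 from 2353×2353).
So the photograph's height is 1176.50 × 0.7905 ≈ 930.00.

930 px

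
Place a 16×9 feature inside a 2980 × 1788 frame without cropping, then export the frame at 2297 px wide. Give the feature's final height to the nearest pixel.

1292 px

Fitted into 2980×1788, the feature spans the width; its height is 2980 × 9/16 ≈ 1676.25 px.
Resizing to 2297 px wide multiplies everything by 0.7708: 1676.25 → 1292.06 px.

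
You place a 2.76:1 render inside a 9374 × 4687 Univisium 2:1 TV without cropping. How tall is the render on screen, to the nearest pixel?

2.76:1 (2.760) > Univisium 2:1 (2.000), so the render fills the width.
The render is 9374 / 2.760 ≈ 3396.38 px tall.

3396 px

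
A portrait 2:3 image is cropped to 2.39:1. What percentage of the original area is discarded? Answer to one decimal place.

72.1%

2.39:1 is wider than portrait 2:3, so the crop keeps the full width and trims the height.
Area ratio = (0.667)/(2.390) = 27.89%; the remaining 72.11% is cropped out.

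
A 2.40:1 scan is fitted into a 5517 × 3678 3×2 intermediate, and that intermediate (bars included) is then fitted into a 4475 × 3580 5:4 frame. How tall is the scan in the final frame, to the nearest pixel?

1865 px

Inside the 5517×3678 canvas the scan is width-limited at 5517.00 × 2298.75.
The 3×2 canvas is width-limited in 4475×3580, giving 4475.00 × 2983.33; scale factor 0.8111.
So the scan's height is 2298.75 × 0.8111 ≈ 1864.58.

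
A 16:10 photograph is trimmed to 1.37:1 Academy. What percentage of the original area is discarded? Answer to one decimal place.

14.4%

1.37:1 Academy is narrower than 16:10, so the crop keeps the full height and trims the width.
(1.370)/(1.600) ≈ 0.856 of the area survives, leaving 14.38% discarded.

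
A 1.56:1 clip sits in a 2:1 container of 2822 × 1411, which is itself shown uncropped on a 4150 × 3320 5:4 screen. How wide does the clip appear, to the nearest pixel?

First fit — 1.56:1 into 2822×1411 spans the height: 2201.16 × 1411.00.
Second fit — the 2:1 canvas into 4150×3320 spans the width: 4150.00 × 2075.00 (×1.4706 from 2822×1411).
Applying the same ×1.4706: 2201.16 → 3237.00.

3237 px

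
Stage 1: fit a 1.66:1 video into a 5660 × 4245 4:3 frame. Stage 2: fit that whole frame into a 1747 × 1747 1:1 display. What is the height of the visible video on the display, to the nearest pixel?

1052 px

Inside the 5660×4245 canvas the video is width-limited at 5660.00 × 3409.64.
Second fit — the 4:3 canvas into 1747×1747 spans the width: 1747.00 × 1310.25 (×0.3087 from 5660×4245).
So the video's height is 3409.64 × 0.3087 ≈ 1052.41.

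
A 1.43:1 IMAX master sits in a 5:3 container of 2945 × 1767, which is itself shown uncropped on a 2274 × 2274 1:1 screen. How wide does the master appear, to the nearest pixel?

1951 px

First fit — 1.43:1 IMAX into 2945×1767 spans the height: 2526.81 × 1767.00.
Second fit — the 5:3 canvas into 2274×2274 spans the width: 2274.00 × 1364.40 (×0.7722 from 2945×1767).
The master scales with it: width 2526.81 × 0.7722 ≈ 1951.09.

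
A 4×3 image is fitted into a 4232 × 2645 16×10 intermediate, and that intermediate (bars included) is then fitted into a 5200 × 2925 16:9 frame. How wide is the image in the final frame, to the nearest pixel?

3900 px

First fit — 4×3 into 4232×2645 spans the height: 3526.67 × 2645.00.
The 16×10 canvas is height-limited in 5200×2925, giving 4680.00 × 2925.00; scale factor 1.1059.
So the image's width is 3526.67 × 1.1059 ≈ 3900.00.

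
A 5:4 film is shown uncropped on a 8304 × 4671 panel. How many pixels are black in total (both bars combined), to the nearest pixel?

11515183 pixels

Since 1.250 < 1.778, the film is height-limited.
That makes the image 5838.7500 px wide (4671 × 5/4).
8304 − 5838.7500 = 2465.2500 px of bars.
That's 2465.2500 × 4671 ≈ 11515183 black pixels.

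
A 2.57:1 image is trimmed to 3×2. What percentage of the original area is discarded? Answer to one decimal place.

Going from 2.57:1 to 3×2 means cutting width while keeping height.
Area ratio = (1.500)/(2.570) = 58.37%; the remaining 41.63% is cropped out.

41.6%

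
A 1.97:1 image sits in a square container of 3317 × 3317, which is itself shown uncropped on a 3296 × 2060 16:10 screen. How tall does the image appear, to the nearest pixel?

1.97:1 in 3317×3317: fills the width, so the image is 3317.00 × 1683.76.
square in 3296×2060: fills the height, so the intermediate becomes 2060.00 × 2060.00 — a scale of ×0.6210.
Applying the same ×0.6210: 1683.76 → 1045.69.

1046 px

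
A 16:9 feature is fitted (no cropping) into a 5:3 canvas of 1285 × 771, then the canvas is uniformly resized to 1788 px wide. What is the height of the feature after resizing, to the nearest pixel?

In the 1285×771 frame the feature fills the width: height = 1285 × 9/16 ≈ 722.81 px.
The frame scales by 1788/1285 = 1.3914; 722.81 × 1.3914 ≈ 1005.75 px.

1006 px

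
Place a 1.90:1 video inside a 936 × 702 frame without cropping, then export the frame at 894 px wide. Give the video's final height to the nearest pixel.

471 px

In the 936×702 frame the video fills the width: height = 936 / 1.900 ≈ 492.63 px.
The frame scales by 894/936 = 0.9551; 492.63 × 0.9551 ≈ 470.53 px.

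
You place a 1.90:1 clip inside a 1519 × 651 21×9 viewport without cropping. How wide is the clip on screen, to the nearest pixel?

1237 px

Since 1.900 < 2.333, the clip is height-limited.
That makes the image 1236.90 px wide (651 × 1.900).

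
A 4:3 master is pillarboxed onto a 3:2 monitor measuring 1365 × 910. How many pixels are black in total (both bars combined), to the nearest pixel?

Since 1.333 < 1.500, the master is height-limited.
Content width = 910 × 4/3 ≈ 1213.3333 px.
Black = 1365 − 1213.3333 = 151.6667 px.
Across the 910-px span: 151.6667 × 910 ≈ 138017 px.

138017 pixels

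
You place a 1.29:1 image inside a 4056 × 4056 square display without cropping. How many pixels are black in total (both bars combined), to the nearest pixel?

1.29:1 (1.290) > square (1.000), so the image fills the width.
The image is 4056 / 1.290 ≈ 3144.1860 px tall.
Black = 4056 − 3144.1860 = 911.8140 px.
Bar area = 911.8140 × 4056 ≈ 3698317 px.

3698317 pixels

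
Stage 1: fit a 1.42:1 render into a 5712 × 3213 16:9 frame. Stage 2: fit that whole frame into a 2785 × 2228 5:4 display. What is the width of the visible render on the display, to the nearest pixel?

1.42:1 in 5712×3213: fills the height, so the render is 4562.46 × 3213.00.
16:9 in 2785×2228: fills the width, so the intermediate becomes 2785.00 × 1566.56 — a scale of ×0.4876.
The render scales with it: width 4562.46 × 0.4876 ≈ 2224.52.

2225 px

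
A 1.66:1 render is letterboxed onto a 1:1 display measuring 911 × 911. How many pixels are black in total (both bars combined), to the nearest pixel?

1.66:1 (1.660) > 1:1 (1.000), so the render fills the width.
Content height = 911 / 1.660 ≈ 548.7952 px.
Black = 911 − 548.7952 = 362.2048 px.
Across the 911-px span: 362.2048 × 911 ≈ 329969 px.

329969 pixels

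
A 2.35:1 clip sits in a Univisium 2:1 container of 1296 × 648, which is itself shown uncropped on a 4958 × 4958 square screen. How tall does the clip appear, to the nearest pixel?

2110 px

Inside the 1296×648 canvas the clip is width-limited at 1296.00 × 551.49.
Second fit — the Univisium 2:1 canvas into 4958×4958 spans the width: 4958.00 × 2479.00 (×3.8256 from 1296×648).
The clip scales with it: height 551.49 × 3.8256 ≈ 2109.79.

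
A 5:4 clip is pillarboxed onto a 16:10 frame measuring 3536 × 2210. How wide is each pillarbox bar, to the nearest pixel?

Since 1.250 < 1.600, the clip is height-limited.
Content width = 2210 × 5/4 ≈ 2762.50 px.
Leftover width: 3536 − 2762.50 = 773.50 px → 386.75 each side.

387 px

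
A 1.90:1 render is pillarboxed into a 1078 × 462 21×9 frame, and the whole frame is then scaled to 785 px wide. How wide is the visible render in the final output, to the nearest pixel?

639 px

In the 1078×462 frame the render fills the height: width = 462 × 1.900 ≈ 877.80 px.
Scaling 1078 → 785 is ×0.7282, so the width becomes 877.80 × 0.7282 ≈ 639.21 px.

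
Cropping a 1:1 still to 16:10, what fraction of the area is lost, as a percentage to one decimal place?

37.5%

The width stays; only height is cut (since 16:10 is wider than 1:1).
Area ratio = (1.000)/(1.600) = 62.50%; the remaining 37.50% is cropped out.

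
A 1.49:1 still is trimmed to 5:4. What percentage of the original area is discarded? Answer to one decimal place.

5:4 is narrower than 1.49:1, so the crop keeps the full height and trims the width.
Fraction kept = (1.250)/(1.490) ≈ 83.89%, so 16.11% is lost.

16.1%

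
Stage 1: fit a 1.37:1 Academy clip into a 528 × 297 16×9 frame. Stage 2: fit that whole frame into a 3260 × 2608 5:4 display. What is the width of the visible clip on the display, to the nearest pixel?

2512 px

Inside the 528×297 canvas the clip is height-limited at 406.89 × 297.00.
16×9 in 3260×2608: fills the width, so the intermediate becomes 3260.00 × 1833.75 — a scale of ×6.1742.
The clip scales with it: width 406.89 × 6.1742 ≈ 2512.24.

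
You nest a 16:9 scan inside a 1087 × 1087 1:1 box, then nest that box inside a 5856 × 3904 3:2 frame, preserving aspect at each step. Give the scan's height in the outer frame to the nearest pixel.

First fit — 16:9 into 1087×1087 spans the width: 1087.00 × 611.44.
Second fit — the 1:1 canvas into 5856×3904 spans the height: 3904.00 × 3904.00 (×3.5915 from 1087×1087).
So the scan's height is 611.44 × 3.5915 ≈ 2196.00.

2196 px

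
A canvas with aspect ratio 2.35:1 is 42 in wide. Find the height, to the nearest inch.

At 2.35:1, 42 / 2.350 ≈ 17.87.

18 in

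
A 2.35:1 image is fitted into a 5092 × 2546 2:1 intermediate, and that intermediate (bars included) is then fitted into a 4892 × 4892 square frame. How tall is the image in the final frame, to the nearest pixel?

2.35:1 in 5092×2546: fills the width, so the image is 5092.00 × 2166.81.
The 2:1 canvas is width-limited in 4892×4892, giving 4892.00 × 2446.00; scale factor 0.9607.
So the image's height is 2166.81 × 0.9607 ≈ 2081.70.

2082 px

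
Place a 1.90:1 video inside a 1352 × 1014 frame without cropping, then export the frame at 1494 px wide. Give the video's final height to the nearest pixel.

786 px

In the 1352×1014 frame the video fills the width: height = 1352 / 1.900 ≈ 711.58 px.
The frame scales by 1494/1352 = 1.1050; 711.58 × 1.1050 ≈ 786.32 px.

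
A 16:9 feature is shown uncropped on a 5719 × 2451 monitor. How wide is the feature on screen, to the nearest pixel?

4357 px

Since 1.778 < 2.333, the feature is height-limited.
Content width = 2451 × 16/9 ≈ 4357.33 px.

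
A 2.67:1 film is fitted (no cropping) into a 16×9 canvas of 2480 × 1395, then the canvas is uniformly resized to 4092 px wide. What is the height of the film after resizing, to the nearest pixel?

In the 2480×1395 frame the film fills the width: height = 2480 / 2.670 ≈ 928.84 px.
The frame scales by 4092/2480 = 1.6500; 928.84 × 1.6500 ≈ 1532.58 px.

1533 px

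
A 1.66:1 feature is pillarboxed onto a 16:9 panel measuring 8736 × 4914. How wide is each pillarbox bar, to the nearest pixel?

289 px

1.66:1 is narrower than 16:9, so it spans the full height.
Content width = 4914 × 1.660 ≈ 8157.24 px.
Black = 8736 − 8157.24 = 578.76 px, or 289.38 per bar.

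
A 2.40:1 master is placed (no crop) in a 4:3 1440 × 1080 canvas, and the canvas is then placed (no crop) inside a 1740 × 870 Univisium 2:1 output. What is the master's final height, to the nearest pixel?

483 px

First fit — 2.40:1 into 1440×1080 spans the width: 1440.00 × 600.00.
4:3 in 1740×870: fills the height, so the intermediate becomes 1160.00 × 870.00 — a scale of ×0.8056.
So the master's height is 600.00 × 0.8056 ≈ 483.33.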